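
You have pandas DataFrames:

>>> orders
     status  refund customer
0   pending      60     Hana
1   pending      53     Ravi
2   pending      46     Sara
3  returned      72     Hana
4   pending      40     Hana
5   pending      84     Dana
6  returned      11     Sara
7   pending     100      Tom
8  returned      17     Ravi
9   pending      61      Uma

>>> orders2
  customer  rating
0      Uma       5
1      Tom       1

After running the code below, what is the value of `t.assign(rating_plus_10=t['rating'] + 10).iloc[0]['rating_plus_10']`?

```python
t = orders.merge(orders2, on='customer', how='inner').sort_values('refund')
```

15

merge on 'customer' (how='inner') → 2 rows:
    status  refund customer  rating
0  pending     100      Tom       1
1  pending      61      Uma       5
sort by refund:
    status  refund customer  rating
1  pending      61      Uma       5
0  pending     100      Tom       1
add column rating_plus_10 = t['rating'] + 10:
    status  refund customer  rating  rating_plus_10
1  pending      61      Uma       5              15
0  pending     100      Tom       1              11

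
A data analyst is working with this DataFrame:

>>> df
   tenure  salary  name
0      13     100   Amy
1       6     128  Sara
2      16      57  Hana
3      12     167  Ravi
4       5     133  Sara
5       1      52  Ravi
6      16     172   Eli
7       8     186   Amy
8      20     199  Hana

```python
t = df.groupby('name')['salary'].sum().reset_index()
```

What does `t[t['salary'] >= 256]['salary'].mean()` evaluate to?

267.666666667

group by name, sum of salary:
name
Amy     286
Eli     172
Hana    256
Ravi    219
Sara    261
Name: salary, dtype: int64
reset_index():
   name  salary
0   Amy     286
1   Eli     172
2  Hana     256
3  Ravi     219
4  Sara     261
filter rows where salary >= 256:
   name  salary
0   Amy     286
2  Hana     256
4  Sara     261
Finally, mean of column 'salary' = 267.666666667.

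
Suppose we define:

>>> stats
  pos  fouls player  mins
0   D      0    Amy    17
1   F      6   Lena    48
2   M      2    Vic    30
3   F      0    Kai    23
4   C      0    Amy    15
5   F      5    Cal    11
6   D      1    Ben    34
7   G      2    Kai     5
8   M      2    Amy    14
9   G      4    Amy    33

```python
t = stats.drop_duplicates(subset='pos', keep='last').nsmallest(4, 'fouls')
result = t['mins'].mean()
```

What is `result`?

drop duplicate pos (keep=last):
  pos  fouls player  mins
4   C      0    Amy    15
5   F      5    Cal    11
6   D      1    Ben    34
8   M      2    Amy    14
9   G      4    Amy    33
take 4 rows with smallest fouls:
  pos  fouls player  mins
4   C      0    Amy    15
6   D      1    Ben    34
8   M      2    Amy    14
9   G      4    Amy    33
Then the mean of column 'mins': 24.0

24.0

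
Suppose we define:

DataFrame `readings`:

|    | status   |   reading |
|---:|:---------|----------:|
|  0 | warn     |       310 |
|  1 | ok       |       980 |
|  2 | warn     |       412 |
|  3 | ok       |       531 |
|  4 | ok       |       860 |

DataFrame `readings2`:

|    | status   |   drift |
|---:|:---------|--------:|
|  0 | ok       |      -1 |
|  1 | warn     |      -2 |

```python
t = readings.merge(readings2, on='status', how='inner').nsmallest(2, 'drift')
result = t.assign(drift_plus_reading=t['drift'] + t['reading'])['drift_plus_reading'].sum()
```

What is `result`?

718

merge on 'status' (how='inner') → 5 rows:
  status  reading  drift
0   warn      310     -2
1     ok      980     -1
2   warn      412     -2
3     ok      531     -1
4     ok      860     -1
take 2 rows with smallest drift:
  status  reading  drift
0   warn      310     -2
2   warn      412     -2
add column drift_plus_reading = t['drift'] + t['reading']:
  status  reading  drift  drift_plus_reading
0   warn      310     -2                 308
2   warn      412     -2                 410
Hence 718.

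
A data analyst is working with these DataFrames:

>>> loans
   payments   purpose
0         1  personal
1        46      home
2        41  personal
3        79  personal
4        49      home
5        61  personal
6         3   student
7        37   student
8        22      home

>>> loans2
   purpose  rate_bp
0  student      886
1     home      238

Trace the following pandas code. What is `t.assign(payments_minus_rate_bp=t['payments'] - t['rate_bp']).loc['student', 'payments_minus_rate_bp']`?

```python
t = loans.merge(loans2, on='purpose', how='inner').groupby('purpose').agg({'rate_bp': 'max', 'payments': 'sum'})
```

merge on 'purpose' (how='inner') → 5 rows:
   payments  purpose  rate_bp
0        46     home      238
1        49     home      238
2         3  student      886
3        37  student      886
4        22     home      238
group by purpose: max(rate_bp), sum(payments):
         rate_bp  payments
purpose                   
home         238       117
student      886        40
add column payments_minus_rate_bp = t['payments'] - t['rate_bp']:
         rate_bp  payments  payments_minus_rate_bp
purpose                                           
home         238       117                    -121
student      886        40                    -846
The value at row 'student', column 'payments_minus_rate_bp' is -846.

-846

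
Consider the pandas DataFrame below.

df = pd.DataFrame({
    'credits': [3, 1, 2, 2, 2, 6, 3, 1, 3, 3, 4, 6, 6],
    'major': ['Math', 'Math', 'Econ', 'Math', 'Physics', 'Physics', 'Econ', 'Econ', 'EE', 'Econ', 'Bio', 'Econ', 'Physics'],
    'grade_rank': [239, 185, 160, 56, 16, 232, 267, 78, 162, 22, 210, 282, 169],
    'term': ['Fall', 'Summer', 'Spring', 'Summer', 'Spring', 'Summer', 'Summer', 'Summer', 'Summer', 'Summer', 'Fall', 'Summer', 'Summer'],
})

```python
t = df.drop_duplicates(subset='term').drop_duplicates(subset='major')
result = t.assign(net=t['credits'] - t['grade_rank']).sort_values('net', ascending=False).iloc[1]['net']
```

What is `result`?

drop duplicate term (keep=first):
   credits major  grade_rank    term
0        3  Math         239    Fall
1        1  Math         185  Summer
2        2  Econ         160  Spring
drop duplicate major (keep=first):
   credits major  grade_rank    term
0        3  Math         239    Fall
2        2  Econ         160  Spring
add column net = t['credits'] - t['grade_rank']:
   credits major  grade_rank    term  net
0        3  Math         239    Fall -236
2        2  Econ         160  Spring -158
sort by net descending:
   credits major  grade_rank    term  net
2        2  Econ         160  Spring -158
0        3  Math         239    Fall -236

-236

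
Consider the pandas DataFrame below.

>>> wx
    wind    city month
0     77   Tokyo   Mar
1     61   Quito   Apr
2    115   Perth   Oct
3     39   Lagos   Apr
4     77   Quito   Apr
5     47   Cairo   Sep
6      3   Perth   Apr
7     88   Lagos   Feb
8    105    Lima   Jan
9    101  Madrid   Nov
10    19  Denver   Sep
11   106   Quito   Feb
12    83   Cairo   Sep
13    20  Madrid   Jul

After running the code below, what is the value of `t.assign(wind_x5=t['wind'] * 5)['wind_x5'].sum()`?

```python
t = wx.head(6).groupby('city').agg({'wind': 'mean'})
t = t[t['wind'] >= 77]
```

take first 6 rows:
   wind   city month
0    77  Tokyo   Mar
1    61  Quito   Apr
2   115  Perth   Oct
3    39  Lagos   Apr
4    77  Quito   Apr
5    47  Cairo   Sep
group by city, mean of wind:
        wind
city        
Cairo   47.0
Lagos   39.0
Perth  115.0
Quito   69.0
Tokyo   77.0
filter rows where wind >= 77:
        wind
city        
Perth  115.0
Tokyo   77.0
add column wind_x5 = t['wind'] * 5:
        wind  wind_x5
city                 
Perth  115.0    575.0
Tokyo   77.0    385.0
Taking the sum of column 'wind_x5' gives 960.0.

960.0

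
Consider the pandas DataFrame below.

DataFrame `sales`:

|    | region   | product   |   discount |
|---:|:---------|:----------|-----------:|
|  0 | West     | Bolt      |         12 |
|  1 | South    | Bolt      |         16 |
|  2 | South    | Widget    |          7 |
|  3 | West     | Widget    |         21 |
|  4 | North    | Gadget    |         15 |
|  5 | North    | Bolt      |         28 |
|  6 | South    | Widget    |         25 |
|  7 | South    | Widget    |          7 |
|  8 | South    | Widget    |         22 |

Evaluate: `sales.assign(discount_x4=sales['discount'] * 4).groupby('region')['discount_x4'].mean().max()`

add column discount_x4 = sales['discount'] * 4:
  region product  discount  discount_x4
0   West    Bolt        12           48
1  South    Bolt        16           64
2  South  Widget         7           28
3   West  Widget        21           84
4  North  Gadget        15           60
5  North    Bolt        28          112
6  South  Widget        25          100
7  South  Widget         7           28
8  South  Widget        22           88
group by region, mean of discount_x4:
region
North    86.0
South    61.6
West     66.0
Name: discount_x4, dtype: float64
max of the resulting series → 86.0

86.0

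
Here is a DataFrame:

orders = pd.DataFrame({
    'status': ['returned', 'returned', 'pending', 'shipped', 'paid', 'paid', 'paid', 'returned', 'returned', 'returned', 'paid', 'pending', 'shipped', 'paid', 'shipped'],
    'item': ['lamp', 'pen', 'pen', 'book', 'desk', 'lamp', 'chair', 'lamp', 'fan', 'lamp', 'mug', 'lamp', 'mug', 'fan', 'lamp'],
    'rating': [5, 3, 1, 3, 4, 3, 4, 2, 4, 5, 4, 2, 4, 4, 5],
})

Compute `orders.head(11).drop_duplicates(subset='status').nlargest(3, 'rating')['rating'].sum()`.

12

take first 11 rows:
      status   item  rating
0   returned   lamp       5
1   returned    pen       3
2    pending    pen       1
3    shipped   book       3
4       paid   desk       4
5       paid   lamp       3
6       paid  chair       4
7   returned   lamp       2
8   returned    fan       4
9   returned   lamp       5
10      paid    mug       4
drop duplicate status (keep=first):
     status  item  rating
0  returned  lamp       5
2   pending   pen       1
3   shipped  book       3
4      paid  desk       4
take 3 rows with largest rating:
     status  item  rating
0  returned  lamp       5
4      paid  desk       4
3   shipped  book       3
Reading off the sum of column 'rating', we get 12.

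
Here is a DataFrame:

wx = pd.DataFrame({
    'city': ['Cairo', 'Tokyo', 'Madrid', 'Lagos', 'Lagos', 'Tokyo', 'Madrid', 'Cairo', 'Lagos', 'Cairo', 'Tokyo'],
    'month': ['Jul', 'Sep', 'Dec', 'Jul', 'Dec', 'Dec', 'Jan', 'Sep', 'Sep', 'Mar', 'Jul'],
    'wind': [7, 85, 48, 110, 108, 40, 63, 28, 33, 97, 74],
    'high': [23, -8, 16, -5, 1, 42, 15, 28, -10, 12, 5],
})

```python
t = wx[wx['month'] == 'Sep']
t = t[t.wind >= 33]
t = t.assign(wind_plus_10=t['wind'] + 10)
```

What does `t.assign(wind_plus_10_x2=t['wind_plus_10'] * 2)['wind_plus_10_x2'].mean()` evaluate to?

filter rows where month == 'Sep':
    city month  wind  high
1  Tokyo   Sep    85    -8
7  Cairo   Sep    28    28
8  Lagos   Sep    33   -10
filter rows where wind >= 33:
    city month  wind  high
1  Tokyo   Sep    85    -8
8  Lagos   Sep    33   -10
add column wind_plus_10 = t['wind'] + 10:
    city month  wind  high  wind_plus_10
1  Tokyo   Sep    85    -8            95
8  Lagos   Sep    33   -10            43
add column wind_plus_10_x2 = t['wind_plus_10'] * 2:
    city month  wind  high  wind_plus_10  wind_plus_10_x2
1  Tokyo   Sep    85    -8            95              190
8  Lagos   Sep    33   -10            43               86

138.0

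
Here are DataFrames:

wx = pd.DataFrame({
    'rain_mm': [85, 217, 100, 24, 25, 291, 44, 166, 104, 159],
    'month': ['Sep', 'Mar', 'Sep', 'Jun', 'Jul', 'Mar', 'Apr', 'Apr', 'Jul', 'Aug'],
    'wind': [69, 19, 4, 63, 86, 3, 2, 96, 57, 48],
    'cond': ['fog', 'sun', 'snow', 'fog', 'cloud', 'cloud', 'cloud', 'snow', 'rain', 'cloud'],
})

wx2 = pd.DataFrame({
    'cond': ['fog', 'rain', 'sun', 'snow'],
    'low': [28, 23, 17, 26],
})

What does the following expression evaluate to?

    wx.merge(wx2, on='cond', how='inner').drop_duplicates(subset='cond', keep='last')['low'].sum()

merge on 'cond' (how='inner') → 6 rows:
   rain_mm month  wind  cond  low
0       85   Sep    69   fog   28
1      217   Mar    19   sun   17
2      100   Sep     4  snow   26
3       24   Jun    63   fog   28
4      166   Apr    96  snow   26
5      104   Jul    57  rain   23
drop duplicate cond (keep=last):
   rain_mm month  wind  cond  low
1      217   Mar    19   sun   17
3       24   Jun    63   fog   28
4      166   Apr    96  snow   26
5      104   Jul    57  rain   23
sum of column 'low' → 94

94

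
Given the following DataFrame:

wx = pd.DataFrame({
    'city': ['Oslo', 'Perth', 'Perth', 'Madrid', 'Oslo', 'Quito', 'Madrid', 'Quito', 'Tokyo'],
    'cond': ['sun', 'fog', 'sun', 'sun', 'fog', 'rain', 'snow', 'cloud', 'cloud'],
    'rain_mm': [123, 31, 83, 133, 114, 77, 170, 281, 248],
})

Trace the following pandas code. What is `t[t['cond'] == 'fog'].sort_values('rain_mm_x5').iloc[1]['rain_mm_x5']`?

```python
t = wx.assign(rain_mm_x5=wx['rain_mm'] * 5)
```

570

add column rain_mm_x5 = wx['rain_mm'] * 5:
     city   cond  rain_mm  rain_mm_x5
0    Oslo    sun      123         615
1   Perth    fog       31         155
2   Perth    sun       83         415
3  Madrid    sun      133         665
4    Oslo    fog      114         570
5   Quito   rain       77         385
6  Madrid   snow      170         850
7   Quito  cloud      281        1405
8   Tokyo  cloud      248        1240
filter rows where cond == 'fog':
    city cond  rain_mm  rain_mm_x5
1  Perth  fog       31         155
4   Oslo  fog      114         570
sort by rain_mm_x5:
    city cond  rain_mm  rain_mm_x5
1  Perth  fog       31         155
4   Oslo  fog      114         570
Reading off the value at position 1, column 'rain_mm_x5', we get 570.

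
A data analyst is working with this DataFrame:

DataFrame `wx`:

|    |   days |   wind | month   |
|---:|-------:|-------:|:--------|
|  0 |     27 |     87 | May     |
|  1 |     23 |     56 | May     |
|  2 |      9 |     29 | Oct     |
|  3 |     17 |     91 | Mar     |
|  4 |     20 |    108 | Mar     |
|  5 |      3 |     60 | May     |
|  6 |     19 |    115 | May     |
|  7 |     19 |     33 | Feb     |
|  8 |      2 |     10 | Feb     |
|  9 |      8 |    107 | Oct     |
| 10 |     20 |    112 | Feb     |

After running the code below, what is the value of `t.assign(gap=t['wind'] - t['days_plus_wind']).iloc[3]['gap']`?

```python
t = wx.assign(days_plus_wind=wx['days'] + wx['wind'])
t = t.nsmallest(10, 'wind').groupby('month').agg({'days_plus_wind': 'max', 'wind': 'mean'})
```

add column days_plus_wind = wx['days'] + wx['wind']:
    days  wind month  days_plus_wind
0     27    87   May             114
1     23    56   May              79
2      9    29   Oct              38
3     17    91   Mar             108
4     20   108   Mar             128
5      3    60   May              63
6     19   115   May             134
7     19    33   Feb              52
8      2    10   Feb              12
9      8   107   Oct             115
10    20   112   Feb             132
take 10 rows with smallest wind:
    days  wind month  days_plus_wind
8      2    10   Feb              12
2      9    29   Oct              38
7     19    33   Feb              52
1     23    56   May              79
5      3    60   May              63
0     27    87   May             114
3     17    91   Mar             108
9      8   107   Oct             115
4     20   108   Mar             128
10    20   112   Feb             132
group by month: max(days_plus_wind), mean(wind):
       days_plus_wind       wind
month                           
Feb               132  51.666667
Mar               128  99.500000
May               114  67.666667
Oct               115  68.000000
add column gap = t['wind'] - t['days_plus_wind']:
       days_plus_wind       wind        gap
month                                      
Feb               132  51.666667 -80.333333
Mar               128  99.500000 -28.500000
May               114  67.666667 -46.333333
Oct               115  68.000000 -47.000000
Reading off the value at position 3, column 'gap', we get -47.0.

-47.0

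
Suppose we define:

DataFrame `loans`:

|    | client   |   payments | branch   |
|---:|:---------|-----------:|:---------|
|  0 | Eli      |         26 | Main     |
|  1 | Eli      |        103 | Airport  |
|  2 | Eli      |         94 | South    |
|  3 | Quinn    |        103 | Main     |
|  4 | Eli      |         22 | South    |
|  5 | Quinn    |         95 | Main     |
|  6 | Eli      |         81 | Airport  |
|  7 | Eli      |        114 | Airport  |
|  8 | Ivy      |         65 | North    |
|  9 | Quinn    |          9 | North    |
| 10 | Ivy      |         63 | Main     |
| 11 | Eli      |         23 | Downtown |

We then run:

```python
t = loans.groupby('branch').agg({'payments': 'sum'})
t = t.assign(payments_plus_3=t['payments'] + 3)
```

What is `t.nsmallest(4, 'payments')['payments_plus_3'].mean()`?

group by branch, sum of payments:
          payments
branch            
Airport        298
Downtown        23
Main           287
North           74
South          116
add column payments_plus_3 = t['payments'] + 3:
          payments  payments_plus_3
branch                             
Airport        298              301
Downtown        23               26
Main           287              290
North           74               77
South          116              119
take 4 rows with smallest payments:
          payments  payments_plus_3
branch                             
Downtown        23               26
North           74               77
South          116              119
Main           287              290

128.0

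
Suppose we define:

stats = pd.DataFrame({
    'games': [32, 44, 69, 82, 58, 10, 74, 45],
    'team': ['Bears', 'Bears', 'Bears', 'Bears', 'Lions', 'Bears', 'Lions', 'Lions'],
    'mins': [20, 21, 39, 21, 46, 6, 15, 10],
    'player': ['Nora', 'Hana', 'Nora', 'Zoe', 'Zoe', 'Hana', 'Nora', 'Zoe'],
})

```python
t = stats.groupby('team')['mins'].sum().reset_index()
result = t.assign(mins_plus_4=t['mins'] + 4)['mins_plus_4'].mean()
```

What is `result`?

93.0

group by team, sum of mins:
team
Bears    107
Lions     71
Name: mins, dtype: int64
reset_index():
    team  mins
0  Bears   107
1  Lions    71
add column mins_plus_4 = t['mins'] + 4:
    team  mins  mins_plus_4
0  Bears   107          111
1  Lions    71           75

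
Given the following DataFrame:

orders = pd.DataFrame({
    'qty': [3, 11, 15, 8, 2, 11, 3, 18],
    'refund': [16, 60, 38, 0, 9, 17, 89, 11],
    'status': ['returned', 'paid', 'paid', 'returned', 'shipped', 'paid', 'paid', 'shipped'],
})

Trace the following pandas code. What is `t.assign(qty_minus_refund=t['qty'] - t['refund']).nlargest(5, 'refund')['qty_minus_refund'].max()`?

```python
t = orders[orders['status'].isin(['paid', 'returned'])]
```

filter rows where status in ['paid', 'returned']:
   qty  refund    status
0    3      16  returned
1   11      60      paid
2   15      38      paid
3    8       0  returned
5   11      17      paid
6    3      89      paid
add column qty_minus_refund = t['qty'] - t['refund']:
   qty  refund    status  qty_minus_refund
0    3      16  returned               -13
1   11      60      paid               -49
2   15      38      paid               -23
3    8       0  returned                 8
5   11      17      paid                -6
6    3      89      paid               -86
take 5 rows with largest refund:
   qty  refund    status  qty_minus_refund
6    3      89      paid               -86
1   11      60      paid               -49
2   15      38      paid               -23
5   11      17      paid                -6
0    3      16  returned               -13

-6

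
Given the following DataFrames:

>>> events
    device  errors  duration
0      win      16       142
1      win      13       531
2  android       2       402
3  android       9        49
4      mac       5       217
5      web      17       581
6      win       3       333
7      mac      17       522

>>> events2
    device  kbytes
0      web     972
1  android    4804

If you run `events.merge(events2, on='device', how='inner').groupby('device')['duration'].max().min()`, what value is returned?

402

merge on 'device' (how='inner') → 3 rows:
    device  errors  duration  kbytes
0  android       2       402    4804
1  android       9        49    4804
2      web      17       581     972
group by device, max of duration:
device
android    402
web        581
Name: duration, dtype: int64
So min() = 402.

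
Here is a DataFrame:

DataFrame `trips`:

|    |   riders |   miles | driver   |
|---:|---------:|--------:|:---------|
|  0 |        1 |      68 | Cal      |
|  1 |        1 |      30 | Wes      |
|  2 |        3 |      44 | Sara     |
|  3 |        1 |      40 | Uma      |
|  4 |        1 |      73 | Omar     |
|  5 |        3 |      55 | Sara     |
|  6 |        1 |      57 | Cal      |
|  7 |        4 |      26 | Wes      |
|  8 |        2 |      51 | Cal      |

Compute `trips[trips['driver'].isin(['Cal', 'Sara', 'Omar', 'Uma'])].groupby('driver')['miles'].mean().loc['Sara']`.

filter rows where driver in ['Cal', 'Sara', 'Omar', 'Uma']:
   riders  miles driver
0       1     68    Cal
2       3     44   Sara
3       1     40    Uma
4       1     73   Omar
5       3     55   Sara
6       1     57    Cal
8       2     51    Cal
group by driver, mean of miles:
driver
Cal     58.666667
Omar    73.000000
Sara    49.500000
Uma     40.000000
Name: miles, dtype: float64
Finally, value at index 'Sara' = 49.5.

49.5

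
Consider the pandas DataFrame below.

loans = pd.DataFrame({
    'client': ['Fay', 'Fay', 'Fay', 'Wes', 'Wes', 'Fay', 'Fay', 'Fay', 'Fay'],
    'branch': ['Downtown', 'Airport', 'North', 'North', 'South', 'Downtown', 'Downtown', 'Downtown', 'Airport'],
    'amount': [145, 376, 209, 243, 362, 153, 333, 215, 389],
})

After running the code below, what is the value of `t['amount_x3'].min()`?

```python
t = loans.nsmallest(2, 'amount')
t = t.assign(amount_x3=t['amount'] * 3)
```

take 2 rows with smallest amount:
  client    branch  amount
0    Fay  Downtown     145
5    Fay  Downtown     153
add column amount_x3 = t['amount'] * 3:
  client    branch  amount  amount_x3
0    Fay  Downtown     145        435
5    Fay  Downtown     153        459
Then the min of column 'amount_x3': 435

435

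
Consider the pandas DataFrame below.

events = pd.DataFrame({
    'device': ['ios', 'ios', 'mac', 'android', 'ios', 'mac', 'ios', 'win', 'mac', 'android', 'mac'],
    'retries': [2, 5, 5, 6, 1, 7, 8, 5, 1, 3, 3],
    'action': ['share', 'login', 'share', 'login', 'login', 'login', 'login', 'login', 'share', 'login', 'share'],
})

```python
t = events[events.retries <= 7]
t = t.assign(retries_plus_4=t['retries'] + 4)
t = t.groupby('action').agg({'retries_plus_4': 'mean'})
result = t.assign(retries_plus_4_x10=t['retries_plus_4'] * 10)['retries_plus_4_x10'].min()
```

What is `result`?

67.5

filter rows where retries <= 7:
     device  retries action
0       ios        2  share
1       ios        5  login
2       mac        5  share
3   android        6  login
4       ios        1  login
5       mac        7  login
7       win        5  login
8       mac        1  share
9   android        3  login
10      mac        3  share
add column retries_plus_4 = t['retries'] + 4:
     device  retries action  retries_plus_4
0       ios        2  share               6
1       ios        5  login               9
2       mac        5  share               9
3   android        6  login              10
4       ios        1  login               5
5       mac        7  login              11
7       win        5  login               9
8       mac        1  share               5
9   android        3  login               7
10      mac        3  share               7
group by action, mean of retries_plus_4:
        retries_plus_4
action                
login             8.50
share             6.75
add column retries_plus_4_x10 = t['retries_plus_4'] * 10:
        retries_plus_4  retries_plus_4_x10
action                                    
login             8.50                85.0
share             6.75                67.5
So min() = 67.5.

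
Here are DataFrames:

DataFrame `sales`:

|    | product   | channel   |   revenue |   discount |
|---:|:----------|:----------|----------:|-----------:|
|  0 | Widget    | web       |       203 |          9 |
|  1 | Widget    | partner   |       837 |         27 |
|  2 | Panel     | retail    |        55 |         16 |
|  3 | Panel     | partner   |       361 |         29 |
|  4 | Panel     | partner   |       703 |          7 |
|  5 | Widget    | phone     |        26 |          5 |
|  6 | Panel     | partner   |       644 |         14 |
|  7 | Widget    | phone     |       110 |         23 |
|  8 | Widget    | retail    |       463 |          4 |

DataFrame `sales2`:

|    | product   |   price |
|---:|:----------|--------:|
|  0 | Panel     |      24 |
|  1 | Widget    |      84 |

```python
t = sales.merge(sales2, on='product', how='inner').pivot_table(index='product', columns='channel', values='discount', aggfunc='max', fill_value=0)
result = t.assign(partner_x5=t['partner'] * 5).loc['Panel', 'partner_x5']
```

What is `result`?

145

merge on 'product' (how='inner') → 9 rows:
  product  channel  revenue  discount  price
0  Widget      web      203         9     84
1  Widget  partner      837        27     84
2   Panel   retail       55        16     24
3   Panel  partner      361        29     24
4   Panel  partner      703         7     24
5  Widget    phone       26         5     84
6   Panel  partner      644        14     24
7  Widget    phone      110        23     84
8  Widget   retail      463         4     84
pivot: rows=product, cols=channel, max(discount):
channel  partner  phone  retail  web
product                             
Panel         29      0      16    0
Widget        27     23       4    9
add column partner_x5 = t['partner'] * 5:
channel  partner  phone  retail  web  partner_x5
product                                         
Panel         29      0      16    0         145
Widget        27     23       4    9         135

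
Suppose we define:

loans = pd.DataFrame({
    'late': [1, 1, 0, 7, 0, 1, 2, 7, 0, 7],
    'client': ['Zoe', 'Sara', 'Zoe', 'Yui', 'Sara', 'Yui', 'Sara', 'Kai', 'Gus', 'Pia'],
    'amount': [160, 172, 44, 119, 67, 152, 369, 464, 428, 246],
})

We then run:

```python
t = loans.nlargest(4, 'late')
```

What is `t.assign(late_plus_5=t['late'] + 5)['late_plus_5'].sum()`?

43

take 4 rows with largest late:
   late client  amount
3     7    Yui     119
7     7    Kai     464
9     7    Pia     246
6     2   Sara     369
add column late_plus_5 = t['late'] + 5:
   late client  amount  late_plus_5
3     7    Yui     119           12
7     7    Kai     464           12
9     7    Pia     246           12
6     2   Sara     369            7
The sum of column 'late_plus_5' is 43.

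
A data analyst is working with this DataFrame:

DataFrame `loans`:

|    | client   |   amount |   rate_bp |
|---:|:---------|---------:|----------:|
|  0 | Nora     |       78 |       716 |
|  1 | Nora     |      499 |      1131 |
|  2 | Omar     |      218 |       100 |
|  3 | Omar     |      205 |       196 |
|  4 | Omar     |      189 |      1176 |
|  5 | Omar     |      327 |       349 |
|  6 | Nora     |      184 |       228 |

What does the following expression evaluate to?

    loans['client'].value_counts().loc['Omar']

value_counts of client:
client
Omar    4
Nora    3
Name: count, dtype: int64
value at index 'Omar' → 4

4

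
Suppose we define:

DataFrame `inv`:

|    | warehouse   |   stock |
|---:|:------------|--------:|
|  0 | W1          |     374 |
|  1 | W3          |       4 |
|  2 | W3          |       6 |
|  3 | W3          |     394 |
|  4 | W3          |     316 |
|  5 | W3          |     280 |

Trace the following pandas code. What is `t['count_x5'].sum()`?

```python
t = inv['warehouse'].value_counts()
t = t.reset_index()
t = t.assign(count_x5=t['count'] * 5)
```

value_counts of warehouse:
warehouse
W3    5
W1    1
Name: count, dtype: int64
reset_index():
  warehouse  count
0        W3      5
1        W1      1
add column count_x5 = t['count'] * 5:
  warehouse  count  count_x5
0        W3      5        25
1        W1      1         5
Taking the sum of column 'count_x5' gives 30.

30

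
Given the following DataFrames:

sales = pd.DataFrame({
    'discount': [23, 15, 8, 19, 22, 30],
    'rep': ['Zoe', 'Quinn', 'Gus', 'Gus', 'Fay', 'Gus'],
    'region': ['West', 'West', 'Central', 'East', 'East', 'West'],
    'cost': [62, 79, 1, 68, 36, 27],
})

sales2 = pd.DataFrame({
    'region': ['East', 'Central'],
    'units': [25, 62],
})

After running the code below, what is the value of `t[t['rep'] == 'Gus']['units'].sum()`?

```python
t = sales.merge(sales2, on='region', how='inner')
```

87

merge on 'region' (how='inner') → 3 rows:
   discount  rep   region  cost  units
0         8  Gus  Central     1     62
1        19  Gus     East    68     25
2        22  Fay     East    36     25
filter rows where rep == 'Gus':
   discount  rep   region  cost  units
0         8  Gus  Central     1     62
1        19  Gus     East    68     25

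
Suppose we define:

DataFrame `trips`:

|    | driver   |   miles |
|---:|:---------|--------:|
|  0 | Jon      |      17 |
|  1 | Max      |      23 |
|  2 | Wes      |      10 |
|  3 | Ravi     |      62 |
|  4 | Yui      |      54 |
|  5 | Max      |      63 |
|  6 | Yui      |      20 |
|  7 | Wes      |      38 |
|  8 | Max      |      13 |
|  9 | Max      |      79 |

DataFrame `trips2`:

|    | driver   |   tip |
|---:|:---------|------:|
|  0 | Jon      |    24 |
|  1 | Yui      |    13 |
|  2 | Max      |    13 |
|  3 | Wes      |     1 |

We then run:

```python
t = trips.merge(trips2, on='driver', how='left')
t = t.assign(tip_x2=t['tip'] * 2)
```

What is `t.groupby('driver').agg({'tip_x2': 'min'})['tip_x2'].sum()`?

merge on 'driver' (how='left') → 10 rows:
  driver  miles   tip
0    Jon     17  24.0
1    Max     23  13.0
2    Wes     10   1.0
3   Ravi     62   NaN
4    Yui     54  13.0
5    Max     63  13.0
6    Yui     20  13.0
7    Wes     38   1.0
8    Max     13  13.0
9    Max     79  13.0
add column tip_x2 = t['tip'] * 2:
  driver  miles   tip  tip_x2
0    Jon     17  24.0    48.0
1    Max     23  13.0    26.0
2    Wes     10   1.0     2.0
3   Ravi     62   NaN     NaN
4    Yui     54  13.0    26.0
5    Max     63  13.0    26.0
6    Yui     20  13.0    26.0
7    Wes     38   1.0     2.0
8    Max     13  13.0    26.0
9    Max     79  13.0    26.0
group by driver, min of tip_x2:
        tip_x2
driver        
Jon       48.0
Max       26.0
Ravi       NaN
Wes        2.0
Yui       26.0

102.0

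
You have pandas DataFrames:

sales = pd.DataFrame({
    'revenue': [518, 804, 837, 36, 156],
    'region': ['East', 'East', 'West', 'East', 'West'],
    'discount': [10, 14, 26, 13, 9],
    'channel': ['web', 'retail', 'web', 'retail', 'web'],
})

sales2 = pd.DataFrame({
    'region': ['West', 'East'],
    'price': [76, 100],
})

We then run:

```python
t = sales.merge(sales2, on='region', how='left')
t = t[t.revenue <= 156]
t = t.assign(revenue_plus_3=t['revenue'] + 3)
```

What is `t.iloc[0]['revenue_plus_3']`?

merge on 'region' (how='left') → 5 rows:
   revenue region  discount channel  price
0      518   East        10     web    100
1      804   East        14  retail    100
2      837   West        26     web     76
3       36   East        13  retail    100
4      156   West         9     web     76
filter rows where revenue <= 156:
   revenue region  discount channel  price
3       36   East        13  retail    100
4      156   West         9     web     76
add column revenue_plus_3 = t['revenue'] + 3:
   revenue region  discount channel  price  revenue_plus_3
3       36   East        13  retail    100              39
4      156   West         9     web     76             159

39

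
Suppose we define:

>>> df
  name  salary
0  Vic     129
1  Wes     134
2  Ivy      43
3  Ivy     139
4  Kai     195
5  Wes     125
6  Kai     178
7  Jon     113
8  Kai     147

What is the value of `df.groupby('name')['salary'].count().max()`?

group by name, count of salary:
name
Ivy    2
Jon    1
Kai    3
Vic    1
Wes    2
Name: salary, dtype: int64
Reading off the max of the resulting series, we get 3.

3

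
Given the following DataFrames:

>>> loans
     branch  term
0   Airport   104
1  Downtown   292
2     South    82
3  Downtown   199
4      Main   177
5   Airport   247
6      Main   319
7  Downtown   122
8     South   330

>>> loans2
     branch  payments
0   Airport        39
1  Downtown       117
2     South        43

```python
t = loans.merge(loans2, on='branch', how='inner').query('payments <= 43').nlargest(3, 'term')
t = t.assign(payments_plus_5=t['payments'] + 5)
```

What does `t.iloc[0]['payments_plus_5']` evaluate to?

48

merge on 'branch' (how='inner') → 7 rows:
     branch  term  payments
0   Airport   104        39
1  Downtown   292       117
2     South    82        43
3  Downtown   199       117
4   Airport   247        39
5  Downtown   122       117
6     South   330        43
filter rows where payments <= 43:
    branch  term  payments
0  Airport   104        39
2    South    82        43
4  Airport   247        39
6    South   330        43
take 3 rows with largest term:
    branch  term  payments
6    South   330        43
4  Airport   247        39
0  Airport   104        39
add column payments_plus_5 = t['payments'] + 5:
    branch  term  payments  payments_plus_5
6    South   330        43               48
4  Airport   247        39               44
0  Airport   104        39               44
The value at position 0, column 'payments_plus_5' is 48.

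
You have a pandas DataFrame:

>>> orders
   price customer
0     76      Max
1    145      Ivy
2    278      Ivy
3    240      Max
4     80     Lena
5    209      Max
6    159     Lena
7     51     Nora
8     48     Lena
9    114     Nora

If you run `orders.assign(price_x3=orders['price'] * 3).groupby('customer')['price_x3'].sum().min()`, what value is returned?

495

add column price_x3 = orders['price'] * 3:
   price customer  price_x3
0     76      Max       228
1    145      Ivy       435
2    278      Ivy       834
3    240      Max       720
4     80     Lena       240
5    209      Max       627
6    159     Lena       477
7     51     Nora       153
8     48     Lena       144
9    114     Nora       342
group by customer, sum of price_x3:
customer
Ivy     1269
Lena     861
Max     1575
Nora     495
Name: price_x3, dtype: int64
Hence 495.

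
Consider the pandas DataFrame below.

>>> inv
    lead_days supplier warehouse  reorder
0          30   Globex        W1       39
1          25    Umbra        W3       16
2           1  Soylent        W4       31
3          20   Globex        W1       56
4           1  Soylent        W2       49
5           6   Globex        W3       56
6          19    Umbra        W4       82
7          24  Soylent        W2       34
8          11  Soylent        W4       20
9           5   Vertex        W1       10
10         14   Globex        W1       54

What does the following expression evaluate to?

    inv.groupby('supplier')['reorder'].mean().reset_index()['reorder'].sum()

143.75

group by supplier, mean of reorder:
supplier
Globex     51.25
Soylent    33.50
Umbra      49.00
Vertex     10.00
Name: reorder, dtype: float64
reset_index():
  supplier  reorder
0   Globex    51.25
1  Soylent    33.50
2    Umbra    49.00
3   Vertex    10.00
So sum() = 143.75.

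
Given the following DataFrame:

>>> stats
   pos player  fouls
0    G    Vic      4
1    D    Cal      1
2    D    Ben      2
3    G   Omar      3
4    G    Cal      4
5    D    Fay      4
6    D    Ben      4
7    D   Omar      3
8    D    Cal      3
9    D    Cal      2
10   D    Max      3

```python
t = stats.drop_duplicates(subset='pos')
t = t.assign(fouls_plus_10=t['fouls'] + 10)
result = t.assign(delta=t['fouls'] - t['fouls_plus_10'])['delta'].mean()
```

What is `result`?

drop duplicate pos (keep=first):
  pos player  fouls
0   G    Vic      4
1   D    Cal      1
add column fouls_plus_10 = t['fouls'] + 10:
  pos player  fouls  fouls_plus_10
0   G    Vic      4             14
1   D    Cal      1             11
add column delta = t['fouls'] - t['fouls_plus_10']:
  pos player  fouls  fouls_plus_10  delta
0   G    Vic      4             14    -10
1   D    Cal      1             11    -10

-10.0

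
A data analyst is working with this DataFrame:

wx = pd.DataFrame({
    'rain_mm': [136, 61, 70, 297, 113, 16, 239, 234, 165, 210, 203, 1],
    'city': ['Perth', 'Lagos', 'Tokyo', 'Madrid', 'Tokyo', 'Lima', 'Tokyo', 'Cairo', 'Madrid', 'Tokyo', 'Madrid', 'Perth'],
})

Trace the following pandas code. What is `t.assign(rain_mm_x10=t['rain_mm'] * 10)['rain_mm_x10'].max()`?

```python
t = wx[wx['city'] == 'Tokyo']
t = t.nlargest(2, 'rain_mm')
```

2390

filter rows where city == 'Tokyo':
   rain_mm   city
2       70  Tokyo
4      113  Tokyo
6      239  Tokyo
9      210  Tokyo
take 2 rows with largest rain_mm:
   rain_mm   city
6      239  Tokyo
9      210  Tokyo
add column rain_mm_x10 = t['rain_mm'] * 10:
   rain_mm   city  rain_mm_x10
6      239  Tokyo         2390
9      210  Tokyo         2100
So max() = 2390.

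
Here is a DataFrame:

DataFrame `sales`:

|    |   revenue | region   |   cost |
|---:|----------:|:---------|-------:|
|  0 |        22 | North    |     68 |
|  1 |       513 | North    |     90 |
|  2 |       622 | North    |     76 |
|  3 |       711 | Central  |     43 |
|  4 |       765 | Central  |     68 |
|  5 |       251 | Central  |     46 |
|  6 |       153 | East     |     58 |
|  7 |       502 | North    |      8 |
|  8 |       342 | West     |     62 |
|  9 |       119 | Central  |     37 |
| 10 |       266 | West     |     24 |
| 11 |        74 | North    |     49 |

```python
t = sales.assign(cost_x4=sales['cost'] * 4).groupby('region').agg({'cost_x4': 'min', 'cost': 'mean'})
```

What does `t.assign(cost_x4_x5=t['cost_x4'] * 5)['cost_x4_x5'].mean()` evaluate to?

add column cost_x4 = sales['cost'] * 4:
    revenue   region  cost  cost_x4
0        22    North    68      272
1       513    North    90      360
2       622    North    76      304
3       711  Central    43      172
4       765  Central    68      272
5       251  Central    46      184
6       153     East    58      232
7       502    North     8       32
8       342     West    62      248
9       119  Central    37      148
10      266     West    24       96
11       74    North    49      196
group by region: min(cost_x4), mean(cost):
         cost_x4  cost
region                
Central      148  48.5
East         232  58.0
North         32  58.2
West          96  43.0
add column cost_x4_x5 = t['cost_x4'] * 5:
         cost_x4  cost  cost_x4_x5
region                            
Central      148  48.5         740
East         232  58.0        1160
North         32  58.2         160
West          96  43.0         480
Taking the mean of column 'cost_x4_x5' gives 635.0.

635.0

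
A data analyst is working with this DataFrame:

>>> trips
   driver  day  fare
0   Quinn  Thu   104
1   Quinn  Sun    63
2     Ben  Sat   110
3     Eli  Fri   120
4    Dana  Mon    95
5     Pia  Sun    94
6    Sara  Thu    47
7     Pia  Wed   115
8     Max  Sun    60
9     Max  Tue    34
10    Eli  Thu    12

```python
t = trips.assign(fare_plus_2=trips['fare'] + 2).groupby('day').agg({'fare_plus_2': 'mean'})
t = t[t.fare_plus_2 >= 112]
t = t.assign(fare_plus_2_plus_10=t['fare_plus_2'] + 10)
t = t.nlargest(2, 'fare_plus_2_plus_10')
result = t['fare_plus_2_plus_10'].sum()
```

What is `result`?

259.0

add column fare_plus_2 = trips['fare'] + 2:
   driver  day  fare  fare_plus_2
0   Quinn  Thu   104          106
1   Quinn  Sun    63           65
2     Ben  Sat   110          112
3     Eli  Fri   120          122
4    Dana  Mon    95           97
5     Pia  Sun    94           96
6    Sara  Thu    47           49
7     Pia  Wed   115          117
8     Max  Sun    60           62
9     Max  Tue    34           36
10    Eli  Thu    12           14
group by day, mean of fare_plus_2:
     fare_plus_2
day             
Fri   122.000000
Mon    97.000000
Sat   112.000000
Sun    74.333333
Thu    56.333333
Tue    36.000000
Wed   117.000000
filter rows where fare_plus_2 >= 112:
     fare_plus_2
day             
Fri        122.0
Sat        112.0
Wed        117.0
add column fare_plus_2_plus_10 = t['fare_plus_2'] + 10:
     fare_plus_2  fare_plus_2_plus_10
day                                  
Fri        122.0                132.0
Sat        112.0                122.0
Wed        117.0                127.0
take 2 rows with largest fare_plus_2_plus_10:
     fare_plus_2  fare_plus_2_plus_10
day                                  
Fri        122.0                132.0
Wed        117.0                127.0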